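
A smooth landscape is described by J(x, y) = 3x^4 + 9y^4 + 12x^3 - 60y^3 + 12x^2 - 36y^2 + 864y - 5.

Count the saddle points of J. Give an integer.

4

J separates as a function of x plus a function of y, so ∇J=0 decouples.
∂J/∂x = 12x(x + 1)(x + 2) = 0 at x ∈ {-2, -1, 0}; ∂J/∂y = 36(y - 4)(y - 3)(y + 2) = 0 at y ∈ {-2, 3, 4}.
The Hessian is diagonal: diag(J_xx, J_yy). Second derivatives: J_xx(-2)=24, J_xx(-1)=-12, J_xx(0)=24; J_yy(-2)=1080, J_yy(3)=-180, J_yy(4)=216.
Saddle points occur where the two diagonal entries have opposite signs: (-2, 3), (-1, -2), (-1, 4), (0, 3). Count: 4.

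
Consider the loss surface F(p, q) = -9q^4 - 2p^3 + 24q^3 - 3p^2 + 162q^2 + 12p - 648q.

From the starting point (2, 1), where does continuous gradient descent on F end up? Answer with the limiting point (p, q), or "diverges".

diverges

F is separable, so gradient descent decouples: p follows -∂F/∂p, q follows -∂F/∂q.
∂F/∂p = -6(p - 1)(p + 2); at p=2 this is -24, so p increases.
∂F/∂q = -36(q - 3)(q - 2)(q + 3); at q=1 this is -288, so q increases.
The p-coordinate has no critical point in that direction and runs off to infinity.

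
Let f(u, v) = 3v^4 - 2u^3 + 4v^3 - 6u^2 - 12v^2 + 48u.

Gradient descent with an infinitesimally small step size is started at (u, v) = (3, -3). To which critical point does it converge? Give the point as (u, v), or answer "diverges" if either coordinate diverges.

diverges

f is separable, so gradient descent decouples: u follows -∂f/∂u, v follows -∂f/∂v.
∂f/∂u = -6(u - 2)(u + 4); at u=3 this is -42, so u increases.
∂f/∂v = 12v(v - 1)(v + 2); at v=-3 this is -144, so v increases.
The u-coordinate has no critical point in that direction and runs off to infinity.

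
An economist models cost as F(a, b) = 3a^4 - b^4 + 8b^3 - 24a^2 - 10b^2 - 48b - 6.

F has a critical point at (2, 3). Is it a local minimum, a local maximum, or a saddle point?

The mixed partial ∂²F/∂a∂b is 0, so the Hessian at any point is diag(F_aa, F_bb) = diag(12(3a^2 - 4), 4(-3b^2 + 12b - 5)).
At (2, 3): H = diag(96, 16).
Both eigenvalues are positive, so H is positive definite: a local minimum.

local minimum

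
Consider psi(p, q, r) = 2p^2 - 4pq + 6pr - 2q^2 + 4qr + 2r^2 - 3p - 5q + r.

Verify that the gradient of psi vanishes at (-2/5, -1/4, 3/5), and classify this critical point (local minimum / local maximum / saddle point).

saddle point

∇psi = (4p - 4q + 6r - 3, -4p - 4q + 4r - 5, 6p + 4q + 4r + 1); substituting (-2/5, -1/4, 3/5) gives ∇psi = (0, 0, 0), so (-2/5, -1/4, 3/5) is indeed a critical point.
The Hessian is constant: H = [[4, -4, 6], [-4, -4, 4], [6, 4, 4]].
Leading principal minors: Δ₁ = 4, Δ₂ = -32, Δ₃ = -240.
The minors fit neither the all-positive nor the alternating-sign pattern, so H is indefinite: a saddle point.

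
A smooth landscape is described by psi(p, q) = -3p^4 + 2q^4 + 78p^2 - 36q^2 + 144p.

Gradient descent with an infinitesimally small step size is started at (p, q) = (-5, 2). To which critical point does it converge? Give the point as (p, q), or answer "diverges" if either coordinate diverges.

diverges

psi is separable, so gradient descent decouples: p follows -∂psi/∂p, q follows -∂psi/∂q.
∂psi/∂p = -12(p - 4)(p + 1)(p + 3); at p=-5 this is 864, so p decreases.
∂psi/∂q = 8q(q - 3)(q + 3); at q=2 this is -80, so q increases.
The p-coordinate has no critical point in that direction and runs off to infinity.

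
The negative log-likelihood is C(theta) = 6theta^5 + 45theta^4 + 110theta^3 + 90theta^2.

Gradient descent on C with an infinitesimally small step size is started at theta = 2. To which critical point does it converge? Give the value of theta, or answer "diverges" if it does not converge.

C'(theta) = 30theta(theta + 1)(theta + 2)(theta + 3), so C'(2) = 3600.
Gradient descent moves in the -C' direction, i.e. theta is decreasing.
The nearest critical point in that direction is theta = 0, where C'' = 180 > 0 (a local minimum). The iterate converges there.

0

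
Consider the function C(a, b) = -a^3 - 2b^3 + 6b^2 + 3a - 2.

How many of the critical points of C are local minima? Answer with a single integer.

C separates as a function of a plus a function of b, so ∇C=0 decouples.
∂C/∂a = -3(a - 1)(a + 1) = 0 at a ∈ {-1, 1}; ∂C/∂b = -6b(b - 2) = 0 at b ∈ {0, 2}.
The Hessian is diagonal: diag(C_aa, C_bb). Second derivatives: C_aa(-1)=6, C_aa(1)=-6; C_bb(0)=12, C_bb(2)=-12.
Local minima occur where both diagonal entries positive: (-1, 0). Count: 1.

1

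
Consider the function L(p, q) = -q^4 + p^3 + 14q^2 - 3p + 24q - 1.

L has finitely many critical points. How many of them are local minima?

1

L separates as a function of p plus a function of q, so ∇L=0 decouples.
∂L/∂p = 3(p - 1)(p + 1) = 0 at p ∈ {-1, 1}; ∂L/∂q = -4(q - 3)(q + 1)(q + 2) = 0 at q ∈ {-2, -1, 3}.
The Hessian is diagonal: diag(L_pp, L_qq). Second derivatives: L_pp(-1)=-6, L_pp(1)=6; L_qq(-2)=-20, L_qq(-1)=16, L_qq(3)=-80.
Local minima occur where both diagonal entries positive: (1, -1). Count: 1.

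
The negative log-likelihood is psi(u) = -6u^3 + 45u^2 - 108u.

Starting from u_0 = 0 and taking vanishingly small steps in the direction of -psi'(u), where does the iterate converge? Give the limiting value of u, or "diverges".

2

psi'(u) = -18(u - 3)(u - 2), so psi'(0) = -108.
Gradient descent moves in the -psi' direction, i.e. u is increasing.
The nearest critical point in that direction is u = 2, where psi'' = 18 > 0 (a local minimum). The iterate converges there.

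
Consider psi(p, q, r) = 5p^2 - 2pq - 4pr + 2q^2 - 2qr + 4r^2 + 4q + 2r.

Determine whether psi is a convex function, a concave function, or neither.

convex

psi is quadratic, so its Hessian is the constant matrix H = [[10, -2, -4], [-2, 4, -2], [-4, -2, 8]].
Leading principal minors: 10, 36, 152.
All positive ⇒ H ≻ 0 ⇒ convex.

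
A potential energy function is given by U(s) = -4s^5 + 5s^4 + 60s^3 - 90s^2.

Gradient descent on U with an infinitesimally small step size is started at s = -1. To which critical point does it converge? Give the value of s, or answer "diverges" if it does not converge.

U'(s) = -20s(s - 3)(s - 1)(s + 3), so U'(-1) = 320.
Gradient descent moves in the -U' direction, i.e. s is decreasing.
The nearest critical point in that direction is s = -3, where U'' = 1440 > 0 (a local minimum). The iterate converges there.

-3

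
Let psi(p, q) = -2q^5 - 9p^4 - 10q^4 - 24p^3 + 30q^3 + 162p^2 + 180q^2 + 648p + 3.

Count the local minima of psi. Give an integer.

2

psi separates as a function of p plus a function of q, so ∇psi=0 decouples.
∂psi/∂p = -36(p - 3)(p + 2)(p + 3) = 0 at p ∈ {-3, -2, 3}; ∂psi/∂q = -10q(q - 3)(q + 3)(q + 4) = 0 at q ∈ {-4, -3, 0, 3}.
The Hessian is diagonal: diag(psi_pp, psi_qq). Second derivatives: psi_pp(-3)=-216, psi_pp(-2)=180, psi_pp(3)=-1080; psi_qq(-4)=280, psi_qq(-3)=-180, psi_qq(0)=360, psi_qq(3)=-1260.
Local minima occur where both diagonal entries positive: (-2, -4), (-2, 0). Count: 2.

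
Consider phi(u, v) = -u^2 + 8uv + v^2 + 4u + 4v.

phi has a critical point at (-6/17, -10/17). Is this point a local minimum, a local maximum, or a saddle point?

saddle point

The Hessian of phi is constant: H = [[-2, 8], [8, 2]].
det(H) = (-2)·2 − 8² = -68.
Since det(H) < 0, H is indefinite and the critical point is a saddle point.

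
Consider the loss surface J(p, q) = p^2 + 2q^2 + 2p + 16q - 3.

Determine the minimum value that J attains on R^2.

-36

J(p,q) separates as A(p) + B(q) − 3, so its minimum is min A + min B − 3.
A'(p) = 2p + 2 vanishes at p ∈ {-1}; B'(q) = 4q + 16 vanishes at q ∈ {-4}.
Local minima of A (where A''>0): A(-1)=-1. Local minima of B: B(-4)=-32.
So the global minimum of J is A(-1) + B(-4) − 3 = -1 − 32 − 3 = -36, attained at (-1, -4).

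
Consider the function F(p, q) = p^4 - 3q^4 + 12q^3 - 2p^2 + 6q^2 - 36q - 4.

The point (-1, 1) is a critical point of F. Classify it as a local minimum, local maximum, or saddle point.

local minimum

The mixed partial ∂²F/∂p∂q is 0, so the Hessian at any point is diag(F_pp, F_qq) = diag(4(3p^2 - 1), 12(-3q^2 + 6q + 1)).
At (-1, 1): H = diag(8, 48).
Both eigenvalues are positive, so H is positive definite: a local minimum.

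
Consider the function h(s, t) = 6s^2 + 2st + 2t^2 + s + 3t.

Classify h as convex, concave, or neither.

convex

h is quadratic, so its Hessian is the constant matrix H = [[12, 2], [2, 4]].
det(H) = 44, tr(H) = 16.
det(H) > 0 and tr(H) > 0, so H is positive definite everywhere: convex.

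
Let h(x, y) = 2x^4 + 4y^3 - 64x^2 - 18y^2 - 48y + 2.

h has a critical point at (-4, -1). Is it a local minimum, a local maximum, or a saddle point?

The mixed partial ∂²h/∂x∂y is 0, so the Hessian at any point is diag(h_xx, h_yy) = diag(8(3x^2 - 16), 12(2y - 3)).
At (-4, -1): H = diag(256, -60).
The eigenvalues have opposite signs, so H is indefinite: a saddle point.

saddle point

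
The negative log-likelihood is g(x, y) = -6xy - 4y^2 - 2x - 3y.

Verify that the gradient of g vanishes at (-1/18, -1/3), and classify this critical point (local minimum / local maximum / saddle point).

saddle point

∇g = (-6y - 2, -6x - 8y - 3); substituting (-1/18, -1/3) gives ∇g = (0, 0), so (-1/18, -1/3) is indeed a critical point.
The Hessian of g is constant: H = [[0, -6], [-6, -8]].
det(H) = 0·(-8) − (-6)² = -36.
Since det(H) < 0, H is indefinite and the critical point is a saddle point.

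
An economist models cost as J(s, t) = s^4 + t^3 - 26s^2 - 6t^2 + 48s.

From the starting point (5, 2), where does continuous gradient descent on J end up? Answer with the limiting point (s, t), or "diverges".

(3, 4)

J is separable, so gradient descent decouples: s follows -∂J/∂s, t follows -∂J/∂t.
∂J/∂s = 4(s - 3)(s - 1)(s + 4); at s=5 this is 288, so s decreases.
∂J/∂t = 3t(t - 4); at t=2 this is -12, so t increases.
s converges to its nearest critical value 3 (a local min of the s-part); t converges to 4. The iterate converges to (3, 4).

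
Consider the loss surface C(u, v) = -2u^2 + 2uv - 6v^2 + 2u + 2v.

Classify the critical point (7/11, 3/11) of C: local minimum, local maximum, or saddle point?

local maximum

The Hessian of C is constant: H = [[-4, 2], [2, -12]].
det(H) = (-4)·(-12) − 2² = 44.
det(H) > 0 and tr(H) = -16 < 0, so H is negative definite and the point is a local maximum.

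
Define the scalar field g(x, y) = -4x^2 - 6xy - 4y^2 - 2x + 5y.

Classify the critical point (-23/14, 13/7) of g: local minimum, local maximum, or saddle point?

The Hessian of g is constant: H = [[-8, -6], [-6, -8]].
det(H) = (-8)·(-8) − (-6)² = 28.
det(H) > 0 and tr(H) = -16 < 0, so H is negative definite and the point is a local maximum.

local maximum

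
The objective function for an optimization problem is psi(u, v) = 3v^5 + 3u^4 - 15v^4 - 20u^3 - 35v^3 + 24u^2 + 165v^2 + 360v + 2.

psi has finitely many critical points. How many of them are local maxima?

psi separates as a function of u plus a function of v, so ∇psi=0 decouples.
∂psi/∂u = 12u(u - 4)(u - 1) = 0 at u ∈ {0, 1, 4}; ∂psi/∂v = 15(v - 4)(v - 3)(v + 1)(v + 2) = 0 at v ∈ {-2, -1, 3, 4}.
The Hessian is diagonal: diag(psi_uu, psi_vv). Second derivatives: psi_uu(0)=48, psi_uu(1)=-36, psi_uu(4)=144; psi_vv(-2)=-450, psi_vv(-1)=300, psi_vv(3)=-300, psi_vv(4)=450.
Local maxima occur where both diagonal entries negative: (1, -2), (1, 3). Count: 2.

2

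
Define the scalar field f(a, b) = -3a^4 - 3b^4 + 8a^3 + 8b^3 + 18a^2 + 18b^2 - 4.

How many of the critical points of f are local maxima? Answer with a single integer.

f separates as a function of a plus a function of b, so ∇f=0 decouples.
∂f/∂a = -12a(a - 3)(a + 1) = 0 at a ∈ {-1, 0, 3}; ∂f/∂b = -12b(b - 3)(b + 1) = 0 at b ∈ {-1, 0, 3}.
The Hessian is diagonal: diag(f_aa, f_bb). Second derivatives: f_aa(-1)=-48, f_aa(0)=36, f_aa(3)=-144; f_bb(-1)=-48, f_bb(0)=36, f_bb(3)=-144.
Local maxima occur where both diagonal entries negative: (-1, -1), (-1, 3), (3, -1), (3, 3). Count: 4.

4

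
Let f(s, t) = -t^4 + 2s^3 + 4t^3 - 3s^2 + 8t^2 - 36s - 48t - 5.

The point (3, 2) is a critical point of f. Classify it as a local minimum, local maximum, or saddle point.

local minimum

The mixed partial ∂²f/∂s∂t is 0, so the Hessian at any point is diag(f_ss, f_tt) = diag(6(2s - 1), 4(-3t^2 + 6t + 4)).
At (3, 2): H = diag(30, 16).
Both eigenvalues are positive, so H is positive definite: a local minimum.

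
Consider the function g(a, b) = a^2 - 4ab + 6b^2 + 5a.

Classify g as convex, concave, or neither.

g is quadratic, so its Hessian is the constant matrix H = [[2, -4], [-4, 12]].
det(H) = 8, tr(H) = 14.
det(H) > 0 and tr(H) > 0, so H is positive definite everywhere: convex.

convex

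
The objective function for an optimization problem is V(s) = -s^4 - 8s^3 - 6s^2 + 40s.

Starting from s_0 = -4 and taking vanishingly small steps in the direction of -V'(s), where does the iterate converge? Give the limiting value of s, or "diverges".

-2

V'(s) = -4(s - 1)(s + 2)(s + 5), so V'(-4) = -40.
Gradient descent moves in the -V' direction, i.e. s is increasing.
The nearest critical point in that direction is s = -2, where V'' = 36 > 0 (a local minimum). The iterate converges there.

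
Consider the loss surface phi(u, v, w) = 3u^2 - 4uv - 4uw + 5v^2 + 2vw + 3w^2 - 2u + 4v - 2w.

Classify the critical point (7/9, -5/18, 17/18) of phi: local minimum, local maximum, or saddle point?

The Hessian is constant: H = [[6, -4, -4], [-4, 10, 2], [-4, 2, 6]].
Leading principal minors: Δ₁ = 6, Δ₂ = 44, Δ₃ = 144.
All leading minors are positive, so H is positive definite: a local minimum.

local minimum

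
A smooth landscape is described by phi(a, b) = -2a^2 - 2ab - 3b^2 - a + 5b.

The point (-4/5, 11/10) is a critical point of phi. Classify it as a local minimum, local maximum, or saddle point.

The Hessian of phi is constant: H = [[-4, -2], [-2, -6]].
det(H) = (-4)·(-6) − (-2)² = 20.
det(H) > 0 and tr(H) = -10 < 0, so H is negative definite and the point is a local maximum.

local maximum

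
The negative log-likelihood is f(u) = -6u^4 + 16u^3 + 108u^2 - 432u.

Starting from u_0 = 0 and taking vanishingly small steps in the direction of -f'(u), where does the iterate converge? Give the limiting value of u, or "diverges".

2

f'(u) = -24(u - 3)(u - 2)(u + 3), so f'(0) = -432.
Gradient descent moves in the -f' direction, i.e. u is increasing.
The nearest critical point in that direction is u = 2, where f'' = 120 > 0 (a local minimum). The iterate converges there.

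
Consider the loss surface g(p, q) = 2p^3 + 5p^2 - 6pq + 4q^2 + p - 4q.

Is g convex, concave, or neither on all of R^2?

neither

The term 2p^3 is cubic, so the Hessian is not constant.
∂²g/∂p² = 12p + 10, which takes both signs as p varies (negative for sufficiently negative p). A diagonal entry of the Hessian changing sign means the Hessian is neither positive- nor negative-semidefinite on all of R^2.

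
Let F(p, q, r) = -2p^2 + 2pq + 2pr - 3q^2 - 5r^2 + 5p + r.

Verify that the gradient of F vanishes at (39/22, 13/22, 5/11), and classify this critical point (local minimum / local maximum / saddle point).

∇F = (-4p + 2q + 2r + 5, 2p - 6q, 2p - 10r + 1); substituting (39/22, 13/22, 5/11) gives ∇F = (0, 0, 0), so (39/22, 13/22, 5/11) is indeed a critical point.
The Hessian is constant: H = [[-4, 2, 2], [2, -6, 0], [2, 0, -10]].
Leading principal minors: Δ₁ = -4, Δ₂ = 20, Δ₃ = -176.
The minors alternate sign starting negative (−, +, −), so H is negative definite: a local maximum.

local maximum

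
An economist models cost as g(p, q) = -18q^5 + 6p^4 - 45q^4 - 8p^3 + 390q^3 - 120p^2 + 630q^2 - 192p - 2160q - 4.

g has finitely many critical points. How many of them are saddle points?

6

g separates as a function of p plus a function of q, so ∇g=0 decouples.
∂g/∂p = 24(p - 4)(p + 1)(p + 2) = 0 at p ∈ {-2, -1, 4}; ∂g/∂q = -90(q - 3)(q - 1)(q + 2)(q + 4) = 0 at q ∈ {-4, -2, 1, 3}.
The Hessian is diagonal: diag(g_pp, g_qq). Second derivatives: g_pp(-2)=144, g_pp(-1)=-120, g_pp(4)=720; g_qq(-4)=6300, g_qq(-2)=-2700, g_qq(1)=2700, g_qq(3)=-6300.
Saddle points occur where the two diagonal entries have opposite signs: (-2, -2), (-2, 3), (-1, -4), (-1, 1), (4, -2), (4, 3). Count: 6.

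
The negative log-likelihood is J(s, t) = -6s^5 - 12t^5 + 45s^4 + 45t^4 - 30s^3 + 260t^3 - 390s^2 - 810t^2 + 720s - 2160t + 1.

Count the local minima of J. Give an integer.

4

J separates as a function of s plus a function of t, so ∇J=0 decouples.
∂J/∂s = -30(s - 4)(s - 3)(s - 1)(s + 2) = 0 at s ∈ {-2, 1, 3, 4}; ∂J/∂t = -60(t - 4)(t - 3)(t + 1)(t + 3) = 0 at t ∈ {-3, -1, 3, 4}.
The Hessian is diagonal: diag(J_ss, J_tt). Second derivatives: J_ss(-2)=2700, J_ss(1)=-540, J_ss(3)=300, J_ss(4)=-540; J_tt(-3)=5040, J_tt(-1)=-2400, J_tt(3)=1440, J_tt(4)=-2100.
Local minima occur where both diagonal entries positive: (-2, -3), (-2, 3), (3, -3), (3, 3). Count: 4.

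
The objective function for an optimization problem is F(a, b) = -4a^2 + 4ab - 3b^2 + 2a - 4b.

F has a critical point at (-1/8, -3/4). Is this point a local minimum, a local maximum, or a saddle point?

local maximum

The Hessian of F is constant: H = [[-8, 4], [4, -6]].
det(H) = (-8)·(-6) − 4² = 32.
det(H) > 0 and tr(H) = -14 < 0, so H is negative definite and the point is a local maximum.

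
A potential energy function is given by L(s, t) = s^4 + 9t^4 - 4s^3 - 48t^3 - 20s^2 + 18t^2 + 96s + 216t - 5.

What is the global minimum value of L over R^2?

L(s,t) separates as P(s) + Q(t) − 5, so its minimum is min P + min Q − 5.
P'(s) = 4(s - 4)(s - 2)(s + 3) vanishes at s ∈ {-3, 2, 4}; Q'(t) = 36(t - 3)(t - 2)(t + 1) vanishes at t ∈ {-1, 2, 3}.
Local minima of P (where P''>0): P(-3)=-279, P(4)=64. Local minima of Q: Q(-1)=-141, Q(3)=243.
So the global minimum of L is P(-3) + Q(-1) − 5 = -279 − 141 − 5 = -425, attained at (-3, -1).

-425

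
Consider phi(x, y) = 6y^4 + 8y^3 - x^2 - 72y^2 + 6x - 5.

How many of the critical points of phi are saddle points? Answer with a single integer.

2

phi separates as a function of x plus a function of y, so ∇phi=0 decouples.
∂phi/∂x = -2(x - 3) = 0 at x ∈ {3}; ∂phi/∂y = 24y(y - 2)(y + 3) = 0 at y ∈ {-3, 0, 2}.
The Hessian is diagonal: diag(phi_xx, phi_yy). Second derivatives: phi_xx(3)=-2; phi_yy(-3)=360, phi_yy(0)=-144, phi_yy(2)=240.
Saddle points occur where the two diagonal entries have opposite signs: (3, -3), (3, 2). Count: 2.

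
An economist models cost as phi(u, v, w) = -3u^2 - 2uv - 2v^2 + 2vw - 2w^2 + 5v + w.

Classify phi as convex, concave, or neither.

phi is quadratic, so its Hessian is the constant matrix H = [[-6, -2, 0], [-2, -4, 2], [0, 2, -4]].
Leading principal minors: -6, 20, -56.
Signs alternate −, +, − ⇒ H ≺ 0 ⇒ concave.

concave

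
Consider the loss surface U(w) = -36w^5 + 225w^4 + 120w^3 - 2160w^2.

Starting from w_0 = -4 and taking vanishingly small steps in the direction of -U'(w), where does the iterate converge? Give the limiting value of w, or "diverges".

-2

U'(w) = -180w(w - 4)(w - 3)(w + 2), so U'(-4) = -80640.
Gradient descent moves in the -U' direction, i.e. w is increasing.
The nearest critical point in that direction is w = -2, where U'' = 10800 > 0 (a local minimum). The iterate converges there.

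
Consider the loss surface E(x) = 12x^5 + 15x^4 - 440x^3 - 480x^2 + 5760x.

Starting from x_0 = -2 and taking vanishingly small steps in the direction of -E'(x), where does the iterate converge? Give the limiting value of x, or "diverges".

-3

E'(x) = 60(x - 4)(x - 2)(x + 3)(x + 4), so E'(-2) = 2880.
Gradient descent moves in the -E' direction, i.e. x is decreasing.
The nearest critical point in that direction is x = -3, where E'' = 2100 > 0 (a local minimum). The iterate converges there.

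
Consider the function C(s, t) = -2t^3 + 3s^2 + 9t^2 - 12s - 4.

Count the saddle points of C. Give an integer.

1

C separates as a function of s plus a function of t, so ∇C=0 decouples.
∂C/∂s = 6(s - 2) = 0 at s ∈ {2}; ∂C/∂t = -6t(t - 3) = 0 at t ∈ {0, 3}.
The Hessian is diagonal: diag(C_ss, C_tt). Second derivatives: C_ss(2)=6; C_tt(0)=18, C_tt(3)=-18.
Saddle points occur where the two diagonal entries have opposite signs: (2, 3). Count: 1.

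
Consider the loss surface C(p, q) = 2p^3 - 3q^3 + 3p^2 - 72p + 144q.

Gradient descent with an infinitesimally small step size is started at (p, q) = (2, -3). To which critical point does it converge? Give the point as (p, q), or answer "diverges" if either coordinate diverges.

(3, -4)

C is separable, so gradient descent decouples: p follows -∂C/∂p, q follows -∂C/∂q.
∂C/∂p = 6(p - 3)(p + 4); at p=2 this is -36, so p increases.
∂C/∂q = -9(q - 4)(q + 4); at q=-3 this is 63, so q decreases.
p converges to its nearest critical value 3 (a local min of the p-part); q converges to -4. The iterate converges to (3, -4).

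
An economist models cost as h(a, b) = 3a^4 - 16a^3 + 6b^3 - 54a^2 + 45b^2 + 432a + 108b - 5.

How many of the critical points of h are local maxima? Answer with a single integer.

h separates as a function of a plus a function of b, so ∇h=0 decouples.
∂h/∂a = 12(a - 4)(a - 3)(a + 3) = 0 at a ∈ {-3, 3, 4}; ∂h/∂b = 18(b + 2)(b + 3) = 0 at b ∈ {-3, -2}.
The Hessian is diagonal: diag(h_aa, h_bb). Second derivatives: h_aa(-3)=504, h_aa(3)=-72, h_aa(4)=84; h_bb(-3)=-18, h_bb(-2)=18.
Local maxima occur where both diagonal entries negative: (3, -3). Count: 1.

1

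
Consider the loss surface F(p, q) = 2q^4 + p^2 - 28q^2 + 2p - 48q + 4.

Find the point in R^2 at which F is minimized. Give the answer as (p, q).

F(p,q) separates as A(p) + B(q) + 4, so its minimum is min A + min B + 4.
A'(p) = 2p + 2 vanishes at p ∈ {-1}; B'(q) = 8(q - 3)(q + 1)(q + 2) vanishes at q ∈ {-2, -1, 3}.
Local minima of A (where A''>0): A(-1)=-1. Local minima of B: B(-2)=16, B(3)=-234.
So the global minimum of F is A(-1) + B(3) + 4 = -1 − 234 + 4 = -231, attained at (-1, 3).

(-1, 3)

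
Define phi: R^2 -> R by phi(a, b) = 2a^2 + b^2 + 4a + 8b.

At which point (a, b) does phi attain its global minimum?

phi(a,b) separates as P(a) + Q(b), so its minimum is min P + min Q.
P'(a) = 4a + 4 vanishes at a ∈ {-1}; Q'(b) = 2b + 8 vanishes at b ∈ {-4}.
Local minima of P (where P''>0): P(-1)=-2. Local minima of Q: Q(-4)=-16.
So the global minimum of phi is P(-1) + Q(-4) = -2 − 16 = -18, attained at (-1, -4).

(-1, -4)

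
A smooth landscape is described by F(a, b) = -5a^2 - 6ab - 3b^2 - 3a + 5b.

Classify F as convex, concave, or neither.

F is quadratic, so its Hessian is the constant matrix H = [[-10, -6], [-6, -6]].
det(H) = 24, tr(H) = -16.
det(H) > 0 and tr(H) < 0, so H is negative definite everywhere: concave.

concave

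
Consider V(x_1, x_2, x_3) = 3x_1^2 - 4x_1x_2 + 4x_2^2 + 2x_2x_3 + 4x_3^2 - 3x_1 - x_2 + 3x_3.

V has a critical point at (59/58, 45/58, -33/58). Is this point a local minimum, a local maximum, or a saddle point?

The Hessian is constant: H = [[6, -4, 0], [-4, 8, 2], [0, 2, 8]].
Leading principal minors: Δ₁ = 6, Δ₂ = 32, Δ₃ = 232.
All leading minors are positive, so H is positive definite: a local minimum.

local minimum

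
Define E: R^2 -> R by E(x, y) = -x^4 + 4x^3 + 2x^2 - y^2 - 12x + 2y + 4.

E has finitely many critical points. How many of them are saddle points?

1

E separates as a function of x plus a function of y, so ∇E=0 decouples.
∂E/∂x = -4(x - 3)(x - 1)(x + 1) = 0 at x ∈ {-1, 1, 3}; ∂E/∂y = -2(y - 1) = 0 at y ∈ {1}.
The Hessian is diagonal: diag(E_xx, E_yy). Second derivatives: E_xx(-1)=-32, E_xx(1)=16, E_xx(3)=-32; E_yy(1)=-2.
Saddle points occur where the two diagonal entries have opposite signs: (1, 1). Count: 1.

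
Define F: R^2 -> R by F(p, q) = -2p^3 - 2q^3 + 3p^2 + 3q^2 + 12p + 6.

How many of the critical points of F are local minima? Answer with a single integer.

F separates as a function of p plus a function of q, so ∇F=0 decouples.
∂F/∂p = -6(p - 2)(p + 1) = 0 at p ∈ {-1, 2}; ∂F/∂q = -6q(q - 1) = 0 at q ∈ {0, 1}.
The Hessian is diagonal: diag(F_pp, F_qq). Second derivatives: F_pp(-1)=18, F_pp(2)=-18; F_qq(0)=6, F_qq(1)=-6.
Local minima occur where both diagonal entries positive: (-1, 0). Count: 1.

1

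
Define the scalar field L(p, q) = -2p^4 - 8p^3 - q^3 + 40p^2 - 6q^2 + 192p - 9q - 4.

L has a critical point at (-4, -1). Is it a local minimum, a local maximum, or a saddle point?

The mixed partial ∂²L/∂p∂q is 0, so the Hessian at any point is diag(L_pp, L_qq) = diag(8(-3p^2 - 6p + 10), -6(q + 2)).
At (-4, -1): H = diag(-112, -6).
Both eigenvalues are negative, so H is negative definite: a local maximum.

local maximum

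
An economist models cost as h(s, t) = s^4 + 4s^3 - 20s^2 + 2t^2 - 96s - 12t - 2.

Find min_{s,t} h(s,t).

h(s,t) separates as P(s) + Q(t) − 2, so its minimum is min P + min Q − 2.
P'(s) = 4(s - 3)(s + 2)(s + 4) vanishes at s ∈ {-4, -2, 3}; Q'(t) = 4(t - 3) vanishes at t ∈ {3}.
Local minima of P (where P''>0): P(-4)=64, P(3)=-279. Local minima of Q: Q(3)=-18.
So the global minimum of h is P(3) + Q(3) − 2 = -279 − 18 − 2 = -299, attained at (3, 3).

-299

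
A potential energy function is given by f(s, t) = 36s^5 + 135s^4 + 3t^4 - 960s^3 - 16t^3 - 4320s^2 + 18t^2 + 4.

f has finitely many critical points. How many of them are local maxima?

f separates as a function of s plus a function of t, so ∇f=0 decouples.
∂f/∂s = 180s(s - 4)(s + 3)(s + 4) = 0 at s ∈ {-4, -3, 0, 4}; ∂f/∂t = 12t(t - 3)(t - 1) = 0 at t ∈ {0, 1, 3}.
The Hessian is diagonal: diag(f_ss, f_tt). Second derivatives: f_ss(-4)=-5760, f_ss(-3)=3780, f_ss(0)=-8640, f_ss(4)=40320; f_tt(0)=36, f_tt(1)=-24, f_tt(3)=72.
Local maxima occur where both diagonal entries negative: (-4, 1), (0, 1). Count: 2.

2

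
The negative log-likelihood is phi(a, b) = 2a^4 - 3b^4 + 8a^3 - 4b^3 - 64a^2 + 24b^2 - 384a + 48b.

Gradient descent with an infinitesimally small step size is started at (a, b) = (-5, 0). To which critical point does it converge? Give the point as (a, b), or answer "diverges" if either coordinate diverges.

(-4, -1)

phi is separable, so gradient descent decouples: a follows -∂phi/∂a, b follows -∂phi/∂b.
∂phi/∂a = 8(a - 4)(a + 3)(a + 4); at a=-5 this is -144, so a increases.
∂phi/∂b = -12(b - 2)(b + 1)(b + 2); at b=0 this is 48, so b decreases.
a converges to its nearest critical value -4 (a local min of the a-part); b converges to -1. The iterate converges to (-4, -1).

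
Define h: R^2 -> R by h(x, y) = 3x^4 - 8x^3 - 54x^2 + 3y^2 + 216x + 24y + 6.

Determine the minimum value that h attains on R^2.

-717

h(x,y) separates as P(x) + Q(y) + 6, so its minimum is min P + min Q + 6.
P'(x) = 12(x - 3)(x - 2)(x + 3) vanishes at x ∈ {-3, 2, 3}; Q'(y) = 6y + 24 vanishes at y ∈ {-4}.
Local minima of P (where P''>0): P(-3)=-675, P(3)=189. Local minima of Q: Q(-4)=-48.
So the global minimum of h is P(-3) + Q(-4) + 6 = -675 − 48 + 6 = -717, attained at (-3, -4).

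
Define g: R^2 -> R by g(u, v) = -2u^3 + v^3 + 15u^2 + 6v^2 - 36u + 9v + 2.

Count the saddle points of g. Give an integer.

2

g separates as a function of u plus a function of v, so ∇g=0 decouples.
∂g/∂u = -6(u - 3)(u - 2) = 0 at u ∈ {2, 3}; ∂g/∂v = 3(v + 1)(v + 3) = 0 at v ∈ {-3, -1}.
The Hessian is diagonal: diag(g_uu, g_vv). Second derivatives: g_uu(2)=6, g_uu(3)=-6; g_vv(-3)=-6, g_vv(-1)=6.
Saddle points occur where the two diagonal entries have opposite signs: (2, -3), (3, -1). Count: 2.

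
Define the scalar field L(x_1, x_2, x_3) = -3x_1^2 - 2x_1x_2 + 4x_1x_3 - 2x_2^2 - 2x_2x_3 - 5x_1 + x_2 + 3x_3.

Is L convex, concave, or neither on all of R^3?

neither

L is quadratic, so its Hessian is the constant matrix H = [[-6, -2, 4], [-2, -4, -2], [4, -2, 0]].
Leading principal minors: -6, 20, 120.
Neither pattern holds ⇒ H is indefinite ⇒ neither convex nor concave.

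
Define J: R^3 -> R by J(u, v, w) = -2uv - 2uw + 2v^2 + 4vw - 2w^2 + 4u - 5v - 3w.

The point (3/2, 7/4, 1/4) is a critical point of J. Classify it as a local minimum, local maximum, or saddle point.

saddle point

The Hessian is constant: H = [[0, -2, -2], [-2, 4, 4], [-2, 4, -4]].
Leading principal minors: Δ₁ = 0, Δ₂ = -4, Δ₃ = 32.
The minors fit neither the all-positive nor the alternating-sign pattern, so H is indefinite: a saddle point.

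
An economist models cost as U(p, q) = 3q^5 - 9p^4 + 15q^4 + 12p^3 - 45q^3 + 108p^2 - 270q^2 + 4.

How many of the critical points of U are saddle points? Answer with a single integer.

6

U separates as a function of p plus a function of q, so ∇U=0 decouples.
∂U/∂p = -36p(p - 3)(p + 2) = 0 at p ∈ {-2, 0, 3}; ∂U/∂q = 15q(q - 3)(q + 3)(q + 4) = 0 at q ∈ {-4, -3, 0, 3}.
The Hessian is diagonal: diag(U_pp, U_qq). Second derivatives: U_pp(-2)=-360, U_pp(0)=216, U_pp(3)=-540; U_qq(-4)=-420, U_qq(-3)=270, U_qq(0)=-540, U_qq(3)=1890.
Saddle points occur where the two diagonal entries have opposite signs: (-2, -3), (-2, 3), (0, -4), (0, 0), (3, -3), (3, 3). Count: 6.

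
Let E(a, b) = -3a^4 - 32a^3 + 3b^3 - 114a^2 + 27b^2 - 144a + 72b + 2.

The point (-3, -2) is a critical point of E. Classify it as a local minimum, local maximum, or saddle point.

local minimum

The mixed partial ∂²E/∂a∂b is 0, so the Hessian at any point is diag(E_aa, E_bb) = diag(-12(3a^2 + 16a + 19), 18(b + 3)).
At (-3, -2): H = diag(24, 18).
Both eigenvalues are positive, so H is positive definite: a local minimum.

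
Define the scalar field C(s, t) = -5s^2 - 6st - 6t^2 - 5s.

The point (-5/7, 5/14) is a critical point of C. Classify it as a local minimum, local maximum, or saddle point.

The Hessian of C is constant: H = [[-10, -6], [-6, -12]].
det(H) = (-10)·(-12) − (-6)² = 84.
det(H) > 0 and tr(H) = -22 < 0, so H is negative definite and the point is a local maximum.

local maximum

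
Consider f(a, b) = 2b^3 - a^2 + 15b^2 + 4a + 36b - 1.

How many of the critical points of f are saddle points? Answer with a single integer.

1

f separates as a function of a plus a function of b, so ∇f=0 decouples.
∂f/∂a = -2(a - 2) = 0 at a ∈ {2}; ∂f/∂b = 6(b + 2)(b + 3) = 0 at b ∈ {-3, -2}.
The Hessian is diagonal: diag(f_aa, f_bb). Second derivatives: f_aa(2)=-2; f_bb(-3)=-6, f_bb(-2)=6.
Saddle points occur where the two diagonal entries have opposite signs: (2, -2). Count: 1.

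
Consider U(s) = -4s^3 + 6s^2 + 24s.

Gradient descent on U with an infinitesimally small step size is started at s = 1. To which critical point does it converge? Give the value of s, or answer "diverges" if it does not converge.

U'(s) = -12(s - 2)(s + 1), so U'(1) = 24.
Gradient descent moves in the -U' direction, i.e. s is decreasing.
The nearest critical point in that direction is s = -1, where U'' = 36 > 0 (a local minimum). The iterate converges there.

-1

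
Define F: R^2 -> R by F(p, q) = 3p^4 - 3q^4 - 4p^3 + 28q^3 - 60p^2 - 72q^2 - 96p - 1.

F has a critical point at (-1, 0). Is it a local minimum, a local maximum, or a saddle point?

local maximum

The mixed partial ∂²F/∂p∂q is 0, so the Hessian at any point is diag(F_pp, F_qq) = diag(12(3p^2 - 2p - 10), 12(-3q^2 + 14q - 12)).
At (-1, 0): H = diag(-60, -144).
Both eigenvalues are negative, so H is negative definite: a local maximum.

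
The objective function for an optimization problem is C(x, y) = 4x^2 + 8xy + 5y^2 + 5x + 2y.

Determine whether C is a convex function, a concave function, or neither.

C is quadratic, so its Hessian is the constant matrix H = [[8, 8], [8, 10]].
det(H) = 16, tr(H) = 18.
det(H) > 0 and tr(H) > 0, so H is positive definite everywhere: convex.

convex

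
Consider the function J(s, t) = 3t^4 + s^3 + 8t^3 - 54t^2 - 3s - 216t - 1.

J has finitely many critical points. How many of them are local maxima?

1

J separates as a function of s plus a function of t, so ∇J=0 decouples.
∂J/∂s = 3(s - 1)(s + 1) = 0 at s ∈ {-1, 1}; ∂J/∂t = 12(t - 3)(t + 2)(t + 3) = 0 at t ∈ {-3, -2, 3}.
The Hessian is diagonal: diag(J_ss, J_tt). Second derivatives: J_ss(-1)=-6, J_ss(1)=6; J_tt(-3)=72, J_tt(-2)=-60, J_tt(3)=360.
Local maxima occur where both diagonal entries negative: (-1, -2). Count: 1.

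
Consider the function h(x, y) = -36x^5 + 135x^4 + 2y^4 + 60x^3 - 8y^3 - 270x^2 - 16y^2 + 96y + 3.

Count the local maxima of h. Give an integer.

2

h separates as a function of x plus a function of y, so ∇h=0 decouples.
∂h/∂x = -180x(x - 3)(x - 1)(x + 1) = 0 at x ∈ {-1, 0, 1, 3}; ∂h/∂y = 8(y - 3)(y - 2)(y + 2) = 0 at y ∈ {-2, 2, 3}.
The Hessian is diagonal: diag(h_xx, h_yy). Second derivatives: h_xx(-1)=1440, h_xx(0)=-540, h_xx(1)=720, h_xx(3)=-4320; h_yy(-2)=160, h_yy(2)=-32, h_yy(3)=40.
Local maxima occur where both diagonal entries negative: (0, 2), (3, 2). Count: 2.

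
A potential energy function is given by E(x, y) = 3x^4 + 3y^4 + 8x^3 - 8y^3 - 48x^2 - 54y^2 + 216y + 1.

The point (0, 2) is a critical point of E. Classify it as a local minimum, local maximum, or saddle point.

local maximum

The mixed partial ∂²E/∂x∂y is 0, so the Hessian at any point is diag(E_xx, E_yy) = diag(12(3x^2 + 4x - 8), 12(3y^2 - 4y - 9)).
At (0, 2): H = diag(-96, -60).
Both eigenvalues are negative, so H is negative definite: a local maximum.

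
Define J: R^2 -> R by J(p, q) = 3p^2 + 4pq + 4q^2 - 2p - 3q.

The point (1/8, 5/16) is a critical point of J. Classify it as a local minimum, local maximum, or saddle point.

local minimum

The Hessian of J is constant: H = [[6, 4], [4, 8]].
det(H) = 6·8 − 4² = 32.
det(H) > 0 and tr(H) = 14 > 0, so H is positive definite and the point is a local minimum.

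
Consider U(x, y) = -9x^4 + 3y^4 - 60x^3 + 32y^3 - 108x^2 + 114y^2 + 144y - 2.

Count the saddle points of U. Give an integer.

5

U separates as a function of x plus a function of y, so ∇U=0 decouples.
∂U/∂x = -36x(x + 2)(x + 3) = 0 at x ∈ {-3, -2, 0}; ∂U/∂y = 12(y + 1)(y + 3)(y + 4) = 0 at y ∈ {-4, -3, -1}.
The Hessian is diagonal: diag(U_xx, U_yy). Second derivatives: U_xx(-3)=-108, U_xx(-2)=72, U_xx(0)=-216; U_yy(-4)=36, U_yy(-3)=-24, U_yy(-1)=72.
Saddle points occur where the two diagonal entries have opposite signs: (-3, -4), (-3, -1), (-2, -3), (0, -4), (0, -1). Count: 5.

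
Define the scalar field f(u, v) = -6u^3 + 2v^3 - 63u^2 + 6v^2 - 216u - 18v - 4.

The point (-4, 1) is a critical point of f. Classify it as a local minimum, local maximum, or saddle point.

The mixed partial ∂²f/∂u∂v is 0, so the Hessian at any point is diag(f_uu, f_vv) = diag(-18(2u + 7), 12(v + 1)).
At (-4, 1): H = diag(18, 24).
Both eigenvalues are positive, so H is positive definite: a local minimum.

local minimum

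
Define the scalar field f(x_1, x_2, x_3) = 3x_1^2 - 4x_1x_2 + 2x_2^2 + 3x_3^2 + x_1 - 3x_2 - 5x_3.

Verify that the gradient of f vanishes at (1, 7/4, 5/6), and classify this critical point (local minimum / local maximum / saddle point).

∇f = (6x_1 - 4x_2 + 1, -4x_1 + 4x_2 - 3, 6x_3 - 5); substituting (1, 7/4, 5/6) gives ∇f = (0, 0, 0), so (1, 7/4, 5/6) is indeed a critical point.
The Hessian is constant: H = [[6, -4, 0], [-4, 4, 0], [0, 0, 6]].
Leading principal minors: Δ₁ = 6, Δ₂ = 8, Δ₃ = 48.
All leading minors are positive, so H is positive definite: a local minimum.

local minimum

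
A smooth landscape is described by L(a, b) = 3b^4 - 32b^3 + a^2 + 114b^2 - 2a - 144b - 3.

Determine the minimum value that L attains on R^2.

L(a,b) separates as P(a) + Q(b) − 3, so its minimum is min P + min Q − 3.
P'(a) = 2a - 2 vanishes at a ∈ {1}; Q'(b) = 12(b - 4)(b - 3)(b - 1) vanishes at b ∈ {1, 3, 4}.
Local minima of P (where P''>0): P(1)=-1. Local minima of Q: Q(1)=-59, Q(4)=-32.
So the global minimum of L is P(1) + Q(1) − 3 = -1 − 59 − 3 = -63, attained at (1, 1).

-63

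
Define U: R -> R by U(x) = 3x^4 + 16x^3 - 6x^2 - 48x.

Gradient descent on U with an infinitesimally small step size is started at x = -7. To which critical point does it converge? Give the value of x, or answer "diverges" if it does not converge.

U'(x) = 12(x - 1)(x + 1)(x + 4), so U'(-7) = -1728.
Gradient descent moves in the -U' direction, i.e. x is increasing.
The nearest critical point in that direction is x = -4, where U'' = 180 > 0 (a local minimum). The iterate converges there.

-4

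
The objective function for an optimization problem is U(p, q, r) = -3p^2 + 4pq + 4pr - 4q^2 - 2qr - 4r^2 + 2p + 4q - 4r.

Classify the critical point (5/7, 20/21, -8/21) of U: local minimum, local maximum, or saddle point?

The Hessian is constant: H = [[-6, 4, 4], [4, -8, -2], [4, -2, -8]].
Leading principal minors: Δ₁ = -6, Δ₂ = 32, Δ₃ = -168.
The minors alternate sign starting negative (−, +, −), so H is negative definite: a local maximum.

local maximum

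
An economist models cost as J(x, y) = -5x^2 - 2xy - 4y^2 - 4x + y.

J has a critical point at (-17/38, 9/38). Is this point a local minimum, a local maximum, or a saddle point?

The Hessian of J is constant: H = [[-10, -2], [-2, -8]].
det(H) = (-10)·(-8) − (-2)² = 76.
det(H) > 0 and tr(H) = -18 < 0, so H is negative definite and the point is a local maximum.

local maximum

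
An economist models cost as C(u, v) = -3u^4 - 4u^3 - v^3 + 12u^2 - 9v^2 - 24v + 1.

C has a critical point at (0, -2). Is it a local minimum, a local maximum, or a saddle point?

The mixed partial ∂²C/∂u∂v is 0, so the Hessian at any point is diag(C_uu, C_vv) = diag(12(-3u^2 - 2u + 2), -6(v + 3)).
At (0, -2): H = diag(24, -6).
The eigenvalues have opposite signs, so H is indefinite: a saddle point.

saddle point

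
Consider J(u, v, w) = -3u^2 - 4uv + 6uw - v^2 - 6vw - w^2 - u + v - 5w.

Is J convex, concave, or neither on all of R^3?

J is quadratic, so its Hessian is the constant matrix H = [[-6, -4, 6], [-4, -2, -6], [6, -6, -2]].
Leading principal minors: -6, -4, 584.
Neither pattern holds ⇒ H is indefinite ⇒ neither convex nor concave.

neither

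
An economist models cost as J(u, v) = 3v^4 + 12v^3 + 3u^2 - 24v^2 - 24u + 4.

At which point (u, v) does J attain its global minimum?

J(u,v) separates as P(u) + Q(v) + 4, so its minimum is min P + min Q + 4.
P'(u) = 6u - 24 vanishes at u ∈ {4}; Q'(v) = 12v(v - 1)(v + 4) vanishes at v ∈ {-4, 0, 1}.
Local minima of P (where P''>0): P(4)=-48. Local minima of Q: Q(-4)=-384, Q(1)=-9.
So the global minimum of J is P(4) + Q(-4) + 4 = -48 − 384 + 4 = -428, attained at (4, -4).

(4, -4)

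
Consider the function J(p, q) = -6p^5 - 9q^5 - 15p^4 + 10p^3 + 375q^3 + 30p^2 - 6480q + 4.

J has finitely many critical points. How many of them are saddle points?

J separates as a function of p plus a function of q, so ∇J=0 decouples.
∂J/∂p = -30p(p - 1)(p + 1)(p + 2) = 0 at p ∈ {-2, -1, 0, 1}; ∂J/∂q = -45(q - 4)(q - 3)(q + 3)(q + 4) = 0 at q ∈ {-4, -3, 3, 4}.
The Hessian is diagonal: diag(J_pp, J_qq). Second derivatives: J_pp(-2)=180, J_pp(-1)=-60, J_pp(0)=60, J_pp(1)=-180; J_qq(-4)=2520, J_qq(-3)=-1890, J_qq(3)=1890, J_qq(4)=-2520.
Saddle points occur where the two diagonal entries have opposite signs: (-2, -3), (-2, 4), (-1, -4), (-1, 3), (0, -3), (0, 4), (1, -4), (1, 3). Count: 8.

8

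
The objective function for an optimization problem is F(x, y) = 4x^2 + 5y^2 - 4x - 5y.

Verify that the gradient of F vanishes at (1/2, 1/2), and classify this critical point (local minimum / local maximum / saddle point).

∇F = (8x - 4, 10y - 5); substituting (1/2, 1/2) gives ∇F = (0, 0), so (1/2, 1/2) is indeed a critical point.
The Hessian of F is constant: H = [[8, 0], [0, 10]].
det(H) = 8·10 − 0² = 80.
det(H) > 0 and tr(H) = 18 > 0, so H is positive definite and the point is a local minimum.

local minimum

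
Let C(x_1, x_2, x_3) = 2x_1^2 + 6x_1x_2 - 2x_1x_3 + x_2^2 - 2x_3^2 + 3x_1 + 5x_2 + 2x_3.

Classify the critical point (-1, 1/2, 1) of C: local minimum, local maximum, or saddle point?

saddle point

The Hessian is constant: H = [[4, 6, -2], [6, 2, 0], [-2, 0, -4]].
Leading principal minors: Δ₁ = 4, Δ₂ = -28, Δ₃ = 104.
The minors fit neither the all-positive nor the alternating-sign pattern, so H is indefinite: a saddle point.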